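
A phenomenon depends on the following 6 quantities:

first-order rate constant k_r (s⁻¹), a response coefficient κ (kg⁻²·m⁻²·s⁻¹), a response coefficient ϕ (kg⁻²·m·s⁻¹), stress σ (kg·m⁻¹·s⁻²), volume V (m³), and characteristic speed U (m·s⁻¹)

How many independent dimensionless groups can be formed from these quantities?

3

There are 6 variables and 3 base dimensions (M, L, T).
The dimension matrix has rank 3.
Independent dimensionless groups: 6 − 3 = 3.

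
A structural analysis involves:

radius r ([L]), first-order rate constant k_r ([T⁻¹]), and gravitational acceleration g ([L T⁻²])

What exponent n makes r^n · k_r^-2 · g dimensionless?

-1

Balance the L exponent: (1)·n from r, plus −2·(0) + (1) = 1 from the rest, must sum to zero.
n + 1 = 0, so n = -1.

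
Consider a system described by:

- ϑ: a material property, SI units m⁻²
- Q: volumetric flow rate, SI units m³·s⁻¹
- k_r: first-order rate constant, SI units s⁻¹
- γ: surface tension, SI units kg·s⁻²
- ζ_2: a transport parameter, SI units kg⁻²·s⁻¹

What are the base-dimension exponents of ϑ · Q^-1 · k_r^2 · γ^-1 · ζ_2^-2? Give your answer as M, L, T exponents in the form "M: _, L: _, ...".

M: 3, L: -5, T: 3

Collect each base-dimension exponent across the product:
  M: (0) − (0) + 2·(0) − (1) − 2·(-2) = 3
  L: (-2) − (3) + 2·(0) − (0) − 2·(0) = -5
  T: (0) − (-1) + 2·(-1) − (-2) − 2·(-1) = 3
So the dimensions are [M³ L⁻⁵ T³].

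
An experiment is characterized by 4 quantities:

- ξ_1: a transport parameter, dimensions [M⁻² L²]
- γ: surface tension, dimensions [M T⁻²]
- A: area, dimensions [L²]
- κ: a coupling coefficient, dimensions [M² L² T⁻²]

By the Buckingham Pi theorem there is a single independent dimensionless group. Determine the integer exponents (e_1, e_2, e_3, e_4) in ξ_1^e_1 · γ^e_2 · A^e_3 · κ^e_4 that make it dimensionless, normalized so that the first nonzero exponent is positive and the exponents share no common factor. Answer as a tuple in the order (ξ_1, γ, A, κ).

(1, -2, -3, 2)

M: e_1·(-2) + e_2·(1) + e_3·(0) + e_4·(2) = 0
L: e_1·(2) + e_2·(0) + e_3·(2) + e_4·(2) = 0
T: e_1·(0) + e_2·(-2) + e_3·(0) + e_4·(-2) = 0
Solving this homogeneous linear system for the smallest-integer solution (first nonzero entry positive) gives (1, -2, -3, 2).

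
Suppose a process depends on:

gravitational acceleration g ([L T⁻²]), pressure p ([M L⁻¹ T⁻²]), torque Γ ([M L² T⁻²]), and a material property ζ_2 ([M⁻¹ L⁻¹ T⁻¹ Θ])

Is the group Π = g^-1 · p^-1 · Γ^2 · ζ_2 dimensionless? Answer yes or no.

Sum the exponent of each base dimension across the product:
  M: −[g]_M − [p]_M + 2·[Γ]_M + [ζ_2]_M = −(0) − (1) + 2·(1) + (-1) = 0
  L: −[g]_L − [p]_L + 2·[Γ]_L + [ζ_2]_L = −(1) − (-1) + 2·(2) + (-1) = 3
  T: −[g]_T − [p]_T + 2·[Γ]_T + [ζ_2]_T = −(-2) − (-2) + 2·(-2) + (-1) = -1
  Θ: −[g]_Θ − [p]_Θ + 2·[Γ]_Θ + [ζ_2]_Θ = −(0) − (0) + 2·(0) + (1) = 1
Net dimensions [L³ T⁻¹ Θ] ≠ [1] — not dimensionless.

no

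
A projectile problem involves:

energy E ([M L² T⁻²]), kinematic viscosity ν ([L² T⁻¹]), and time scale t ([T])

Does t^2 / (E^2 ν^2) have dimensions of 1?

no

Sum the exponent of each base dimension across the product:
  M: −2·[E]_M − 2·[ν]_M + 2·[t]_M = −2·(1) − 2·(0) + 2·(0) = -2
  L: −2·[E]_L − 2·[ν]_L + 2·[t]_L = −2·(2) − 2·(2) + 2·(0) = -8
  T: −2·[E]_T − 2·[ν]_T + 2·[t]_T = −2·(-2) − 2·(-1) + 2·(1) = 8
Net dimensions [M⁻² L⁻⁸ T⁸] ≠ [1] — not dimensionless.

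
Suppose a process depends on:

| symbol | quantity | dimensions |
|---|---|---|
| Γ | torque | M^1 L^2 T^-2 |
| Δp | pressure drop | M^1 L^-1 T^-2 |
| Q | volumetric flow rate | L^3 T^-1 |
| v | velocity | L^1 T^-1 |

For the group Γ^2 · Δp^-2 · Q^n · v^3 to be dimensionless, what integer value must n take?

-3

Balance the L exponent: (3)·n from Q, plus 2·(2) − 2·(-1) + 3·(1) = 9 from the rest, must sum to zero.
3n + 9 = 0, so n = -3.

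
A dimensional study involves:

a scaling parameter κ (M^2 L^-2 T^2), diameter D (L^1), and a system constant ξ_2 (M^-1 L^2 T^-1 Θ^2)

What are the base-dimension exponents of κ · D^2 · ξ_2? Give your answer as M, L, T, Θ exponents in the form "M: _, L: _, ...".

Collect each base-dimension exponent across the product:
  M: (2) + 2·(0) + (-1) = 1
  L: (-2) + 2·(1) + (2) = 2
  T: (2) + 2·(0) + (-1) = 1
  Θ: (0) + 2·(0) + (2) = 2
So the dimensions are [M L² T Θ²].

M: 1, L: 2, T: 1, Θ: 2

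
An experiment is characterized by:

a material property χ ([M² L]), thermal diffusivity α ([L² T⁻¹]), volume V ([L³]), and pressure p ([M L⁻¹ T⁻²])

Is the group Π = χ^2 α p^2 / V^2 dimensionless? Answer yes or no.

Sum the exponent of each base dimension across the product:
  M: 2·[χ]_M + [α]_M − 2·[V]_M + 2·[p]_M = 2·(2) + (0) − 2·(0) + 2·(1) = 6
  L: 2·[χ]_L + [α]_L − 2·[V]_L + 2·[p]_L = 2·(1) + (2) − 2·(3) + 2·(-1) = -4
  T: 2·[χ]_T + [α]_T − 2·[V]_T + 2·[p]_T = 2·(0) + (-1) − 2·(0) + 2·(-2) = -5
Net dimensions [M⁶ L⁻⁴ T⁻⁵] ≠ [1] — not dimensionless.

no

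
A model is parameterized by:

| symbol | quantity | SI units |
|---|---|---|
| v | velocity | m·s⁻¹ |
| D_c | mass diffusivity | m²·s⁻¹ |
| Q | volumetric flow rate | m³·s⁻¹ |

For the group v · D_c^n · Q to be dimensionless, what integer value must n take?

Balance the L exponent: (2)·n from D_c, plus (1) + (3) = 4 from the rest, must sum to zero.
2n + 4 = 0, so n = -2.

-2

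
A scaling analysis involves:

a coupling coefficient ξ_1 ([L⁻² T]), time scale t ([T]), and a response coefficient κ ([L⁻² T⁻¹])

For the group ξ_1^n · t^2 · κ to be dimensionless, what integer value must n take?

-1

Balance the L exponent: (-2)·n from ξ_1, plus 2·(0) + (-2) = -2 from the rest, must sum to zero.
-2n − 2 = 0, so n = -1.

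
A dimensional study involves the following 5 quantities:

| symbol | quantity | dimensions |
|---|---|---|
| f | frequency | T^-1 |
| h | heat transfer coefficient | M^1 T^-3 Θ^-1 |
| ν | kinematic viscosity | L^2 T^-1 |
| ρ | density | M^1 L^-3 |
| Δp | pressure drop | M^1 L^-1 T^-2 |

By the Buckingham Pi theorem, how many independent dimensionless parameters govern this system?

1

There are 5 variables and 4 base dimensions (M, L, T, Θ).
The dimension matrix has rank 4.
Independent dimensionless groups: 5 − 4 = 1.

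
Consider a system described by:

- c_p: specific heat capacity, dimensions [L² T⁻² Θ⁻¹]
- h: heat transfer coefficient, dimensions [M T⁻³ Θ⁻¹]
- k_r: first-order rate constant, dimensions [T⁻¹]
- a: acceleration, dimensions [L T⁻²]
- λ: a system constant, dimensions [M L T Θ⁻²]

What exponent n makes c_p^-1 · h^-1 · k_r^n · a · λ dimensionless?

Balance the T exponent: (-1)·n from k_r, plus −(-2) − (-3) + (-2) + (1) = 4 from the rest, must sum to zero.
−n + 4 = 0, so n = 4.

4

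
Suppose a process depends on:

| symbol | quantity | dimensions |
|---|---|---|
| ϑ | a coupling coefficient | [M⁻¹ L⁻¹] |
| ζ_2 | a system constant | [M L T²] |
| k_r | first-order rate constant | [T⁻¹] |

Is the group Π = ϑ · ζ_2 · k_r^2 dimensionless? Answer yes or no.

yes

Sum the exponent of each base dimension across the product:
  M: [ϑ]_M + [ζ_2]_M + 2·[k_r]_M = (-1) + (1) + 2·(0) = 0
  L: [ϑ]_L + [ζ_2]_L + 2·[k_r]_L = (-1) + (1) + 2·(0) = 0
  T: [ϑ]_T + [ζ_2]_T + 2·[k_r]_T = (0) + (2) + 2·(-1) = 0
All base exponents vanish — dimensionless.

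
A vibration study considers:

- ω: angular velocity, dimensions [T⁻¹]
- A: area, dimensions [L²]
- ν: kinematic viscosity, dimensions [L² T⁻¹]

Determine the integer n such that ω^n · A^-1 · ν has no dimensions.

Balance the T exponent: (-1)·n from ω, plus −(0) + (-1) = -1 from the rest, must sum to zero.
−n − 1 = 0, so n = -1.

-1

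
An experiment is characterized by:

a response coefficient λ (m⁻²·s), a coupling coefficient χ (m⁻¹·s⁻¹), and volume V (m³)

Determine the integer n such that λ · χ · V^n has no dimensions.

1

Balance the L exponent: (3)·n from V, plus (-2) + (-1) = -3 from the rest, must sum to zero.
3n − 3 = 0, so n = 1.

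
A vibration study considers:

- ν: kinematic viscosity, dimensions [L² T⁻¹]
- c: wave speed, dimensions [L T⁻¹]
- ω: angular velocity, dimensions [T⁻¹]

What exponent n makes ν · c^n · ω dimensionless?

-2

Balance the L exponent: (1)·n from c, plus (2) + (0) = 2 from the rest, must sum to zero.
n + 2 = 0, so n = -2.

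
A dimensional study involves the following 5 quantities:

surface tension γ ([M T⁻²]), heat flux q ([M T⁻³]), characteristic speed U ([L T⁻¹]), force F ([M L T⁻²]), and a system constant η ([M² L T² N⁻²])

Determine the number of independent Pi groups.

1

There are 5 variables and 4 base dimensions (M, L, T, N).
The dimension matrix has rank 4.
Independent dimensionless groups: 5 − 4 = 1.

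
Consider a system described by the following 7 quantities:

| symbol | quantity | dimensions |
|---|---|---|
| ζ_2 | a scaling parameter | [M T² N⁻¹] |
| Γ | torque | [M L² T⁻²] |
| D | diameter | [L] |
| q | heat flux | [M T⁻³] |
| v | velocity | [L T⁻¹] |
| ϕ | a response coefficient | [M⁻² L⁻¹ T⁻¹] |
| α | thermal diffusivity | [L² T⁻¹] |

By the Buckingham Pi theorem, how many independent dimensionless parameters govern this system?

There are 7 variables and 4 base dimensions (M, L, T, N).
The dimension matrix has rank 4.
Independent dimensionless groups: 7 − 4 = 3.

3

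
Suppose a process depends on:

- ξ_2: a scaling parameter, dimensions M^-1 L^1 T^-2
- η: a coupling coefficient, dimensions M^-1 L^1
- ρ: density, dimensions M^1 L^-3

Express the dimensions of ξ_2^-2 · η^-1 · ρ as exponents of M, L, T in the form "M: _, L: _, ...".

Collect each base-dimension exponent across the product:
  M: −2·(-1) − (-1) + (1) = 4
  L: −2·(1) − (1) + (-3) = -6
  T: −2·(-2) − (0) + (0) = 4
So the dimensions are [M⁴ L⁻⁶ T⁴].

M: 4, L: -6, T: 4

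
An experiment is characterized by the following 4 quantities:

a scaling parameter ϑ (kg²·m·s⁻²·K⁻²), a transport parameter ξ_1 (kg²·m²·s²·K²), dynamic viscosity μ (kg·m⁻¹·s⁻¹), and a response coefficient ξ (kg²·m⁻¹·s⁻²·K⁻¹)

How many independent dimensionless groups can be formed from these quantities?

There are 4 variables and 4 base dimensions (M, L, T, Θ).
The dimension matrix has rank 4.
Independent dimensionless groups: 4 − 4 = 0.

0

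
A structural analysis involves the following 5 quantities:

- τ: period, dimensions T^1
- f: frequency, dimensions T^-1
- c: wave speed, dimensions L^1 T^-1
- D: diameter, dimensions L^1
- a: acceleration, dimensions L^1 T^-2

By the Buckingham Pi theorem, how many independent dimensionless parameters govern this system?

There are 5 variables and 2 base dimensions (L, T).
The dimension matrix has rank 2.
Independent dimensionless groups: 5 − 2 = 3.

3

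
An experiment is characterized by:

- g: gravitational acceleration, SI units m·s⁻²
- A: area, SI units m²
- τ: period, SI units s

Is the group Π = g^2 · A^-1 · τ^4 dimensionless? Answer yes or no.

yes

Sum the exponent of each base dimension across the product:
  M: 2·[g]_M − [A]_M + 4·[τ]_M = 2·(0) − (0) + 4·(0) = 0
  L: 2·[g]_L − [A]_L + 4·[τ]_L = 2·(1) − (2) + 4·(0) = 0
  T: 2·[g]_T − [A]_T + 4·[τ]_T = 2·(-2) − (0) + 4·(1) = 0
All base exponents vanish — dimensionless.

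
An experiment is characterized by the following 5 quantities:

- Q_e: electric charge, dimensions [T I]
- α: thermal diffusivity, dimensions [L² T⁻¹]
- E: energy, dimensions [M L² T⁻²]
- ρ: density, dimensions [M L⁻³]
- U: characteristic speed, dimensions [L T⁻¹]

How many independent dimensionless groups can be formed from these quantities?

There are 5 variables and 4 base dimensions (M, L, T, I).
The dimension matrix has rank 4.
Independent dimensionless groups: 5 − 4 = 1.

1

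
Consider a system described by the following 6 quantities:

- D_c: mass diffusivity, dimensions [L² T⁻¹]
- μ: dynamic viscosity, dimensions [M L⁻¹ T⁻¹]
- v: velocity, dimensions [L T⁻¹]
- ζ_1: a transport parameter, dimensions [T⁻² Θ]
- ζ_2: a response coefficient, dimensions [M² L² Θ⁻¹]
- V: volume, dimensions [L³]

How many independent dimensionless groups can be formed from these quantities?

There are 6 variables and 4 base dimensions (M, L, T, Θ).
The dimension matrix has rank 4.
Independent dimensionless groups: 6 − 4 = 2.

2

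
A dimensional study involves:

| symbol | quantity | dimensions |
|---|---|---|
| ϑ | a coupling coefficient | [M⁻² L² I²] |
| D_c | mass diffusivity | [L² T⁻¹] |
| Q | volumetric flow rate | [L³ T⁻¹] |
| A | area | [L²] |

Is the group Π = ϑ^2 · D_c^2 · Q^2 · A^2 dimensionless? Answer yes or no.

no

Sum the exponent of each base dimension across the product:
  M: 2·[ϑ]_M + 2·[D_c]_M + 2·[Q]_M + 2·[A]_M = 2·(-2) + 2·(0) + 2·(0) + 2·(0) = -4
  L: 2·[ϑ]_L + 2·[D_c]_L + 2·[Q]_L + 2·[A]_L = 2·(2) + 2·(2) + 2·(3) + 2·(2) = 18
  T: 2·[ϑ]_T + 2·[D_c]_T + 2·[Q]_T + 2·[A]_T = 2·(0) + 2·(-1) + 2·(-1) + 2·(0) = -4
  I: 2·[ϑ]_I + 2·[D_c]_I + 2·[Q]_I + 2·[A]_I = 2·(2) + 2·(0) + 2·(0) + 2·(0) = 4
Net dimensions [M⁻⁴ L¹⁸ T⁻⁴ I⁴] ≠ [1] — not dimensionless.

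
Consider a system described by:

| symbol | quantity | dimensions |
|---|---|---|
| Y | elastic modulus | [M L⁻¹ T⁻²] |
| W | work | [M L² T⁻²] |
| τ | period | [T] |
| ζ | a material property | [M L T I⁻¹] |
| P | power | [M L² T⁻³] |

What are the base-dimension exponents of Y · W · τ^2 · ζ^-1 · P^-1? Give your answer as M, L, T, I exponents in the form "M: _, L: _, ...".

M: 0, L: -2, T: 0, I: 1

Collect each base-dimension exponent across the product:
  M: (1) + (1) + 2·(0) − (1) − (1) = 0
  L: (-1) + (2) + 2·(0) − (1) − (2) = -2
  T: (-2) + (-2) + 2·(1) − (1) − (-3) = 0
  I: (0) + (0) + 2·(0) − (-1) − (0) = 1
So the dimensions are [L⁻² I].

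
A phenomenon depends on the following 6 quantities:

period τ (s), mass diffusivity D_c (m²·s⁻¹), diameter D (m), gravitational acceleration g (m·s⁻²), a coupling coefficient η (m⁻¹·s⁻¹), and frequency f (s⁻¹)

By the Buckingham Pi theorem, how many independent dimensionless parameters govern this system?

There are 6 variables and 2 base dimensions (L, T).
The dimension matrix has rank 2.
Independent dimensionless groups: 6 − 2 = 4.

4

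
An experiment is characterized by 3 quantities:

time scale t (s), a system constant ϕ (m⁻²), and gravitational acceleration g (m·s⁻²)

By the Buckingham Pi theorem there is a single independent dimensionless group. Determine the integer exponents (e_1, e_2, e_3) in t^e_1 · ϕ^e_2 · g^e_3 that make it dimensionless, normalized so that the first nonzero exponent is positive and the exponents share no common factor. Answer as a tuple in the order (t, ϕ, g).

(4, 1, 2)

L: e_1·(0) + e_2·(-2) + e_3·(1) = 0
T: e_1·(1) + e_2·(0) + e_3·(-2) = 0
Solving this homogeneous linear system for the smallest-integer solution (first nonzero entry positive) gives (4, 1, 2).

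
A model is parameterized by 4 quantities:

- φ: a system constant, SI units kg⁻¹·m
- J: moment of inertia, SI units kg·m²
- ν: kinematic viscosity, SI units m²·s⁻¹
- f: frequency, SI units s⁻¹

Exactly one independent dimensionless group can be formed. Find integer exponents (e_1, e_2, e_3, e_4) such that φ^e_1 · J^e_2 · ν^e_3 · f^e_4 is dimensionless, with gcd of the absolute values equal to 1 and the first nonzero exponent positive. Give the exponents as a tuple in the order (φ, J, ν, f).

(2, 2, -3, 3)

M: e_1·(-1) + e_2·(1) + e_3·(0) + e_4·(0) = 0
L: e_1·(1) + e_2·(2) + e_3·(2) + e_4·(0) = 0
T: e_1·(0) + e_2·(0) + e_3·(-1) + e_4·(-1) = 0
Solving this homogeneous linear system for the smallest-integer solution (first nonzero entry positive) gives (2, 2, -3, 3).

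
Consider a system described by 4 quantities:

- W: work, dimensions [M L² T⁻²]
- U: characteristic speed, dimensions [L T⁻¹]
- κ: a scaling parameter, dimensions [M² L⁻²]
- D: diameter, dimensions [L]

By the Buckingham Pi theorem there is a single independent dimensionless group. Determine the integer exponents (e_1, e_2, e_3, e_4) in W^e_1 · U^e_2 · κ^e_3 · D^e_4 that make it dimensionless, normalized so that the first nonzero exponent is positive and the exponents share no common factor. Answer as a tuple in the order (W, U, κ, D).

(2, -4, -1, -2)

M: e_1·(1) + e_2·(0) + e_3·(2) + e_4·(0) = 0
L: e_1·(2) + e_2·(1) + e_3·(-2) + e_4·(1) = 0
T: e_1·(-2) + e_2·(-1) + e_3·(0) + e_4·(0) = 0
Solving this homogeneous linear system for the smallest-integer solution (first nonzero entry positive) gives (2, -4, -1, -2).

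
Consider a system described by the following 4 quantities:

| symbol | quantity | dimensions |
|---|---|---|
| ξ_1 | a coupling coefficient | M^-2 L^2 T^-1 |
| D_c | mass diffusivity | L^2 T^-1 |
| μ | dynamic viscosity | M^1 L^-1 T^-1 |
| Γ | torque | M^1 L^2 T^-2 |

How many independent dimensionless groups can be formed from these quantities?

There are 4 variables and 3 base dimensions (M, L, T).
The dimension matrix has rank 3.
Independent dimensionless groups: 4 − 3 = 1.

1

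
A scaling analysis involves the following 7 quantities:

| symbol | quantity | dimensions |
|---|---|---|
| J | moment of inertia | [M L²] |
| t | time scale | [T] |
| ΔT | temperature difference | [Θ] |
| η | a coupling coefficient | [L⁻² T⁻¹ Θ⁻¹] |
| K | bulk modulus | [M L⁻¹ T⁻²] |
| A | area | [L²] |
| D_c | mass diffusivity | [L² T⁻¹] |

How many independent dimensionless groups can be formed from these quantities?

3

There are 7 variables and 4 base dimensions (M, L, T, Θ).
The dimension matrix has rank 4.
Independent dimensionless groups: 7 − 4 = 3.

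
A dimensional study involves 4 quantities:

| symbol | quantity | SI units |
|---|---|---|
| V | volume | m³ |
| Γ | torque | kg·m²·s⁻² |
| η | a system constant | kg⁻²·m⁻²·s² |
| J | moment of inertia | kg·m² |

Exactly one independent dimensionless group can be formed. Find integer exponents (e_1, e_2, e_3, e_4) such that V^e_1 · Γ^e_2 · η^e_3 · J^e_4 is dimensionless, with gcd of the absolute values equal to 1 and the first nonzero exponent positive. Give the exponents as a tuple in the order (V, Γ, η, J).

M: e_1·(0) + e_2·(1) + e_3·(-2) + e_4·(1) = 0
L: e_1·(3) + e_2·(2) + e_3·(-2) + e_4·(2) = 0
T: e_1·(0) + e_2·(-2) + e_3·(2) + e_4·(0) = 0
Solving this homogeneous linear system for the smallest-integer solution (first nonzero entry positive) gives (2, -3, -3, -3).

(2, -3, -3, -3)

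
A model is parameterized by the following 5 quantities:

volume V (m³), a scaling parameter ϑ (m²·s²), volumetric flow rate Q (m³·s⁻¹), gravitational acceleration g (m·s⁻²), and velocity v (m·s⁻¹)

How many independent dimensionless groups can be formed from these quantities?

There are 5 variables and 2 base dimensions (L, T).
The dimension matrix has rank 2.
Independent dimensionless groups: 5 − 2 = 3.

3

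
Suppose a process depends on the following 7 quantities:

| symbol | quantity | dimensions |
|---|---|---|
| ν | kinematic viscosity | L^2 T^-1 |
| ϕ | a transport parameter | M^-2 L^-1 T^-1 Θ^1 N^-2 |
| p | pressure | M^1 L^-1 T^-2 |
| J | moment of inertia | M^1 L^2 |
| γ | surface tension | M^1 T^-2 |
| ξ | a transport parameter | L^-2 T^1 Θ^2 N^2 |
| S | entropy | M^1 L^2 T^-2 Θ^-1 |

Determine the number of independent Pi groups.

2

There are 7 variables and 5 base dimensions (M, L, T, Θ, N).
The dimension matrix has rank 5.
Independent dimensionless groups: 7 − 5 = 2.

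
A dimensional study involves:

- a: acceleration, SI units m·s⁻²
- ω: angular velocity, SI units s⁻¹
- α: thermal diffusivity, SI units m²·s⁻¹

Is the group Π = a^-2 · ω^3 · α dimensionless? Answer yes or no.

yes

Sum the exponent of each base dimension across the product:
  M: −2·[a]_M + 3·[ω]_M + [α]_M = −2·(0) + 3·(0) + (0) = 0
  L: −2·[a]_L + 3·[ω]_L + [α]_L = −2·(1) + 3·(0) + (2) = 0
  T: −2·[a]_T + 3·[ω]_T + [α]_T = −2·(-2) + 3·(-1) + (-1) = 0
All base exponents vanish — dimensionless.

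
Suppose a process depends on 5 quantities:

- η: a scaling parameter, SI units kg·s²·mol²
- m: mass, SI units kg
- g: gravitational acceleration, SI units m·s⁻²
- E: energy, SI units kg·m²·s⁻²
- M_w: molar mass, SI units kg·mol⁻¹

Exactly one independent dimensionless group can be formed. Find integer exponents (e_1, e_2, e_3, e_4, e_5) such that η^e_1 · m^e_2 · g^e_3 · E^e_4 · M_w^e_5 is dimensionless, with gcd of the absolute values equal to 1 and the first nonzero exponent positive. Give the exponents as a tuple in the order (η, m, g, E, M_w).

M: e_1·(1) + e_2·(1) + e_3·(0) + e_4·(1) + e_5·(1) = 0
L: e_1·(0) + e_2·(0) + e_3·(1) + e_4·(2) + e_5·(0) = 0
T: e_1·(2) + e_2·(0) + e_3·(-2) + e_4·(-2) + e_5·(0) = 0
N: e_1·(2) + e_2·(0) + e_3·(0) + e_4·(0) + e_5·(-1) = 0
Solving this homogeneous linear system for the smallest-integer solution (first nonzero entry positive) gives (1, -2, 2, -1, 2).

(1, -2, 2, -1, 2)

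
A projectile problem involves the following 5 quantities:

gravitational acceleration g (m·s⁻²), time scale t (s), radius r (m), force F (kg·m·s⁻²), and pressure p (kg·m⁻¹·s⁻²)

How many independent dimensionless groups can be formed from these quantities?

There are 5 variables and 3 base dimensions (M, L, T).
The dimension matrix has rank 3.
Independent dimensionless groups: 5 − 3 = 2.

2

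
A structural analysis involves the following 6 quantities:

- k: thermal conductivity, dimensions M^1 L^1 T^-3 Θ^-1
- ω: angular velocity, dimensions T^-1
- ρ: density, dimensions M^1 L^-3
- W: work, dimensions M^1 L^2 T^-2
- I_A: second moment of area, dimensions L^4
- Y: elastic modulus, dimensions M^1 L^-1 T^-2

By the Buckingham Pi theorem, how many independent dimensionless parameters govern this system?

There are 6 variables and 4 base dimensions (M, L, T, Θ).
The dimension matrix has rank 4.
Independent dimensionless groups: 6 − 4 = 2.

2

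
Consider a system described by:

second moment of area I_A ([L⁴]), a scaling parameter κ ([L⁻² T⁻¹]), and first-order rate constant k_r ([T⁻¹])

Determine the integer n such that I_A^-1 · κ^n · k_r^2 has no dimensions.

-2

Balance the L exponent: (-2)·n from κ, plus −(4) + 2·(0) = -4 from the rest, must sum to zero.
-2n − 4 = 0, so n = -2.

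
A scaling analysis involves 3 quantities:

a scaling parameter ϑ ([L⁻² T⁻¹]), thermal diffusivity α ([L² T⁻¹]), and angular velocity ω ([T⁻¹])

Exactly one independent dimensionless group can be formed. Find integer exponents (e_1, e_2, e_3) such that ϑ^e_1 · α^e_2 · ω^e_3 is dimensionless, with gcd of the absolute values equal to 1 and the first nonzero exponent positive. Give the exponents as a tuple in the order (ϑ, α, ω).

(1, 1, -2)

L: e_1·(-2) + e_2·(2) + e_3·(0) = 0
T: e_1·(-1) + e_2·(-1) + e_3·(-1) = 0
Solving this homogeneous linear system for the smallest-integer solution (first nonzero entry positive) gives (1, 1, -2).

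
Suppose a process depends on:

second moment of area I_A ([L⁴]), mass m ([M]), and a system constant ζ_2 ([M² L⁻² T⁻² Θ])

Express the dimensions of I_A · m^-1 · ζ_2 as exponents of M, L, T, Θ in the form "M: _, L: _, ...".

M: 1, L: 2, T: -2, Θ: 1

Collect each base-dimension exponent across the product:
  M: (0) − (1) + (2) = 1
  L: (4) − (0) + (-2) = 2
  T: (0) − (0) + (-2) = -2
  Θ: (0) − (0) + (1) = 1
So the dimensions are [M L² T⁻² Θ].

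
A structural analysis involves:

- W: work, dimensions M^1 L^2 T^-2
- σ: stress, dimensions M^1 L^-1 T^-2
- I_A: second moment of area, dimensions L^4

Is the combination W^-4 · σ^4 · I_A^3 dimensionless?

yes

Sum the exponent of each base dimension across the product:
  M: −4·[W]_M + 4·[σ]_M + 3·[I_A]_M = −4·(1) + 4·(1) + 3·(0) = 0
  L: −4·[W]_L + 4·[σ]_L + 3·[I_A]_L = −4·(2) + 4·(-1) + 3·(4) = 0
  T: −4·[W]_T + 4·[σ]_T + 3·[I_A]_T = −4·(-2) + 4·(-2) + 3·(0) = 0
All base exponents vanish — dimensionless.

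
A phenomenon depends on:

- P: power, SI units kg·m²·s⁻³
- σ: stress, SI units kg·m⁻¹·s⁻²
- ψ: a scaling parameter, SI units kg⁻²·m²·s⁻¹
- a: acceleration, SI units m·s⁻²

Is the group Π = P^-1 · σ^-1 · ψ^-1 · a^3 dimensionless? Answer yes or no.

Sum the exponent of each base dimension across the product:
  M: −[P]_M − [σ]_M − [ψ]_M + 3·[a]_M = −(1) − (1) − (-2) + 3·(0) = 0
  L: −[P]_L − [σ]_L − [ψ]_L + 3·[a]_L = −(2) − (-1) − (2) + 3·(1) = 0
  T: −[P]_T − [σ]_T − [ψ]_T + 3·[a]_T = −(-3) − (-2) − (-1) + 3·(-2) = 0
All base exponents vanish — dimensionless.

yes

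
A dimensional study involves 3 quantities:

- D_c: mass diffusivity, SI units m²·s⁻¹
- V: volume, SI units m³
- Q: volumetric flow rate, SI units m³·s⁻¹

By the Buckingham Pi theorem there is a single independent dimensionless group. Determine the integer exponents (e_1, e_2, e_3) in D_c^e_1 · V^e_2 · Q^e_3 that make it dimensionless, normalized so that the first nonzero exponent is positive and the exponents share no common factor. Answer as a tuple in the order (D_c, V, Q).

L: e_1·(2) + e_2·(3) + e_3·(3) = 0
T: e_1·(-1) + e_2·(0) + e_3·(-1) = 0
Solving this homogeneous linear system for the smallest-integer solution (first nonzero entry positive) gives (3, 1, -3).

(3, 1, -3)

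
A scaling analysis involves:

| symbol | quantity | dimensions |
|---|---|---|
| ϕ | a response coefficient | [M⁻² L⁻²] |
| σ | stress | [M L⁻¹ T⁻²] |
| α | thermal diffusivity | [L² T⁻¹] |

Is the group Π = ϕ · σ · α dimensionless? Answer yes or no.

Sum the exponent of each base dimension across the product:
  M: [ϕ]_M + [σ]_M + [α]_M = (-2) + (1) + (0) = -1
  L: [ϕ]_L + [σ]_L + [α]_L = (-2) + (-1) + (2) = -1
  T: [ϕ]_T + [σ]_T + [α]_T = (0) + (-2) + (-1) = -3
Net dimensions [M⁻¹ L⁻¹ T⁻³] ≠ [1] — not dimensionless.

no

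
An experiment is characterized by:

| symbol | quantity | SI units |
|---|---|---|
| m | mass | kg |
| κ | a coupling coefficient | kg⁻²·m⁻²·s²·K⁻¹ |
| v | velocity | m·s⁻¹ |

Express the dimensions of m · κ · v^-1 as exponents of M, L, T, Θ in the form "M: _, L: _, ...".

Collect each base-dimension exponent across the product:
  M: (1) + (-2) − (0) = -1
  L: (0) + (-2) − (1) = -3
  T: (0) + (2) − (-1) = 3
  Θ: (0) + (-1) − (0) = -1
So the dimensions are [M⁻¹ L⁻³ T³ Θ⁻¹].

M: -1, L: -3, T: 3, Θ: -1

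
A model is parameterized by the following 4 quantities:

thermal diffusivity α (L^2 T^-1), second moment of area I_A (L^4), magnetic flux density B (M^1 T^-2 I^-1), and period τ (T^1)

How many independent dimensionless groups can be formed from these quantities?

1

There are 4 variables and 4 base dimensions (M, L, T, I).
The dimension matrix has rank 3 (less than 4: the dimension vectors are linearly dependent).
Independent dimensionless groups: 4 − 3 = 1.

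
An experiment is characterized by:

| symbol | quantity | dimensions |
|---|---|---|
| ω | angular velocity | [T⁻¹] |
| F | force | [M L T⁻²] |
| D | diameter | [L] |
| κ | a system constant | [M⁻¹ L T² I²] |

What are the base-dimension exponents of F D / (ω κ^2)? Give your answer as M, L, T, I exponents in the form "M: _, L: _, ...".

Collect each base-dimension exponent across the product:
  M: −(0) + (1) + (0) − 2·(-1) = 3
  L: −(0) + (1) + (1) − 2·(1) = 0
  T: −(-1) + (-2) + (0) − 2·(2) = -5
  I: −(0) + (0) + (0) − 2·(2) = -4
So the dimensions are [M³ T⁻⁵ I⁻⁴].

M: 3, L: 0, T: -5, I: -4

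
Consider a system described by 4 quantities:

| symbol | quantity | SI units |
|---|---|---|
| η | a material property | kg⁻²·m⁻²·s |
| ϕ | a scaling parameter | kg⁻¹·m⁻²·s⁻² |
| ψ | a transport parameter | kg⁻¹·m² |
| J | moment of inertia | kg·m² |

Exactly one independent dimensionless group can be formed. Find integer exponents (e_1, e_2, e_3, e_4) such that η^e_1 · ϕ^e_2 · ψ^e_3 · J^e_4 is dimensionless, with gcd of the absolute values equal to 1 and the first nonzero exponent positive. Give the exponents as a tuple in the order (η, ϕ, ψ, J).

M: e_1·(-2) + e_2·(-1) + e_3·(-1) + e_4·(1) = 0
L: e_1·(-2) + e_2·(-2) + e_3·(2) + e_4·(2) = 0
T: e_1·(1) + e_2·(-2) + e_3·(0) + e_4·(0) = 0
Solving this homogeneous linear system for the smallest-integer solution (first nonzero entry positive) gives (2, 1, -1, 4).

(2, 1, -1, 4)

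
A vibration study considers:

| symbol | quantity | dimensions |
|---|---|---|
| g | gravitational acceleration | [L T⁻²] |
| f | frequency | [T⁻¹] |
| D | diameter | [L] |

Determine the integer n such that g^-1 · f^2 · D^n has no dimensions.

1

Balance the L exponent: (1)·n from D, plus −(1) + 2·(0) = -1 from the rest, must sum to zero.
n − 1 = 0, so n = 1.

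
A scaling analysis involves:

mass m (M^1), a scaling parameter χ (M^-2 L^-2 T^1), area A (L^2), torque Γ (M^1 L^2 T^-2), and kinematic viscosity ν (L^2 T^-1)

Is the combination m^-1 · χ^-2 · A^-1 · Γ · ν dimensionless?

Sum the exponent of each base dimension across the product:
  M: −[m]_M − 2·[χ]_M − [A]_M + [Γ]_M + [ν]_M = −(1) − 2·(-2) − (0) + (1) + (0) = 4
  L: −[m]_L − 2·[χ]_L − [A]_L + [Γ]_L + [ν]_L = −(0) − 2·(-2) − (2) + (2) + (2) = 6
  T: −[m]_T − 2·[χ]_T − [A]_T + [Γ]_T + [ν]_T = −(0) − 2·(1) − (0) + (-2) + (-1) = -5
Net dimensions [M⁴ L⁶ T⁻⁵] ≠ [1] — not dimensionless.

no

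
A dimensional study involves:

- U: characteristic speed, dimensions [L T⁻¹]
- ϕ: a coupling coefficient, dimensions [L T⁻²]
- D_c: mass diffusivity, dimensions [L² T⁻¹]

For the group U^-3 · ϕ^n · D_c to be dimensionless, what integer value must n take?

1

Balance the L exponent: (1)·n from ϕ, plus −3·(1) + (2) = -1 from the rest, must sum to zero.
n − 1 = 0, so n = 1.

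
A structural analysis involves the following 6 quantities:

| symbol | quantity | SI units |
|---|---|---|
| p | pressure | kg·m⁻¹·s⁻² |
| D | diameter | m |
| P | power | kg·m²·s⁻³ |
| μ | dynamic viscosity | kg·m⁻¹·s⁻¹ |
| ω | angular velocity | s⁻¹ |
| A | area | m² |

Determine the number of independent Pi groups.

There are 6 variables and 3 base dimensions (M, L, T).
The dimension matrix has rank 3.
Independent dimensionless groups: 6 − 3 = 3.

3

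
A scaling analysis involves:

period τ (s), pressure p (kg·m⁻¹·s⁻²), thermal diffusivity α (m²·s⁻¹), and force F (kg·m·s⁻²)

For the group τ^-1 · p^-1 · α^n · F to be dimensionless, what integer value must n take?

Balance the L exponent: (2)·n from α, plus −(0) − (-1) + (1) = 2 from the rest, must sum to zero.
2n + 2 = 0, so n = -1.

-1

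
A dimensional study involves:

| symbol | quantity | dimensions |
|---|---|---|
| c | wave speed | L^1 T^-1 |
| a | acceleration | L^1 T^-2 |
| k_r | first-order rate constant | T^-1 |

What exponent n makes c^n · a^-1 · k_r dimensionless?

Balance the L exponent: (1)·n from c, plus −(1) + (0) = -1 from the rest, must sum to zero.
n − 1 = 0, so n = 1.

1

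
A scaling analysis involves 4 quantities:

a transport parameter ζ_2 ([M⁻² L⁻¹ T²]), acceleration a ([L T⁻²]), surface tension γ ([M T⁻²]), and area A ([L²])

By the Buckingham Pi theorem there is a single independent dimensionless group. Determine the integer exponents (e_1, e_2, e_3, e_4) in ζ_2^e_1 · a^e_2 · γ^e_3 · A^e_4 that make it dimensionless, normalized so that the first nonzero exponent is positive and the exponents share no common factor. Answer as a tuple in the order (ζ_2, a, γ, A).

(1, -1, 2, 1)

M: e_1·(-2) + e_2·(0) + e_3·(1) + e_4·(0) = 0
L: e_1·(-1) + e_2·(1) + e_3·(0) + e_4·(2) = 0
T: e_1·(2) + e_2·(-2) + e_3·(-2) + e_4·(0) = 0
Solving this homogeneous linear system for the smallest-integer solution (first nonzero entry positive) gives (1, -1, 2, 1).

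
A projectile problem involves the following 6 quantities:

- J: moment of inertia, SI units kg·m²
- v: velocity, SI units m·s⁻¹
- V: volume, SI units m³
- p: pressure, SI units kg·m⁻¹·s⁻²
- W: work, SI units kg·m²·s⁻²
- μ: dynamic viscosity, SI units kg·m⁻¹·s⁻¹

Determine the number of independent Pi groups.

There are 6 variables and 3 base dimensions (M, L, T).
The dimension matrix has rank 3.
Independent dimensionless groups: 6 − 3 = 3.

3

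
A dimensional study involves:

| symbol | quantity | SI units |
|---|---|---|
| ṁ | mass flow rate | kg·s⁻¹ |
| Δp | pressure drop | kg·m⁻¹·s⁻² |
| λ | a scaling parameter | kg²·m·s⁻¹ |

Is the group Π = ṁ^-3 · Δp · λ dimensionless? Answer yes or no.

Sum the exponent of each base dimension across the product:
  M: −3·[ṁ]_M + [Δp]_M + [λ]_M = −3·(1) + (1) + (2) = 0
  L: −3·[ṁ]_L + [Δp]_L + [λ]_L = −3·(0) + (-1) + (1) = 0
  T: −3·[ṁ]_T + [Δp]_T + [λ]_T = −3·(-1) + (-2) + (-1) = 0
All base exponents vanish — dimensionless.

yes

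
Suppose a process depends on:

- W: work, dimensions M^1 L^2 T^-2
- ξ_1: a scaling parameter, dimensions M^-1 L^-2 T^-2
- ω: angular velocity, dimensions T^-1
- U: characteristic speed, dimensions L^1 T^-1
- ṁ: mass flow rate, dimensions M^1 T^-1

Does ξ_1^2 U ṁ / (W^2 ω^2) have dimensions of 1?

no

Sum the exponent of each base dimension across the product:
  M: −2·[W]_M + 2·[ξ_1]_M − 2·[ω]_M + [U]_M + [ṁ]_M = −2·(1) + 2·(-1) − 2·(0) + (0) + (1) = -3
  L: −2·[W]_L + 2·[ξ_1]_L − 2·[ω]_L + [U]_L + [ṁ]_L = −2·(2) + 2·(-2) − 2·(0) + (1) + (0) = -7
  T: −2·[W]_T + 2·[ξ_1]_T − 2·[ω]_T + [U]_T + [ṁ]_T = −2·(-2) + 2·(-2) − 2·(-1) + (-1) + (-1) = 0
Net dimensions [M⁻³ L⁻⁷] ≠ [1] — not dimensionless.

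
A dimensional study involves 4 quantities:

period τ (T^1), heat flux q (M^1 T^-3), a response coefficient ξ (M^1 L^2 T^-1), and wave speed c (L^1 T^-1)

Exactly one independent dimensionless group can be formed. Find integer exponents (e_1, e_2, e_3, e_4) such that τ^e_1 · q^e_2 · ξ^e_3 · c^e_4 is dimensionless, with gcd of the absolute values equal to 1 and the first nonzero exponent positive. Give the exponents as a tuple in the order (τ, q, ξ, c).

(4, 1, -1, 2)

M: e_1·(0) + e_2·(1) + e_3·(1) + e_4·(0) = 0
L: e_1·(0) + e_2·(0) + e_3·(2) + e_4·(1) = 0
T: e_1·(1) + e_2·(-3) + e_3·(-1) + e_4·(-1) = 0
Solving this homogeneous linear system for the smallest-integer solution (first nonzero entry positive) gives (4, 1, -1, 2).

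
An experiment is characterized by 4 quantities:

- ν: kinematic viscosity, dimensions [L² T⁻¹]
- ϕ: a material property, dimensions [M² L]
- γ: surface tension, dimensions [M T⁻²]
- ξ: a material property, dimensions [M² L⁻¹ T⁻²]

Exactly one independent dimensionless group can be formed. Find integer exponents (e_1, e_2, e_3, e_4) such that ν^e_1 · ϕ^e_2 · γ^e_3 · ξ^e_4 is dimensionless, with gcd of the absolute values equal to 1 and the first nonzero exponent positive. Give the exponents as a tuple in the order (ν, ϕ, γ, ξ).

(2, -1, -4, 3)

M: e_1·(0) + e_2·(2) + e_3·(1) + e_4·(2) = 0
L: e_1·(2) + e_2·(1) + e_3·(0) + e_4·(-1) = 0
T: e_1·(-1) + e_2·(0) + e_3·(-2) + e_4·(-2) = 0
Solving this homogeneous linear system for the smallest-integer solution (first nonzero entry positive) gives (2, -1, -4, 3).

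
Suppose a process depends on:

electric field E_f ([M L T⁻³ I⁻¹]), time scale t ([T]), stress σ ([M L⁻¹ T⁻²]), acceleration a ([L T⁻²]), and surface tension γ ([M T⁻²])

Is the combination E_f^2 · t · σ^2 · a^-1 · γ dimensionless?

no

Sum the exponent of each base dimension across the product:
  M: 2·[E_f]_M + [t]_M + 2·[σ]_M − [a]_M + [γ]_M = 2·(1) + (0) + 2·(1) − (0) + (1) = 5
  L: 2·[E_f]_L + [t]_L + 2·[σ]_L − [a]_L + [γ]_L = 2·(1) + (0) + 2·(-1) − (1) + (0) = -1
  T: 2·[E_f]_T + [t]_T + 2·[σ]_T − [a]_T + [γ]_T = 2·(-3) + (1) + 2·(-2) − (-2) + (-2) = -9
  I: 2·[E_f]_I + [t]_I + 2·[σ]_I − [a]_I + [γ]_I = 2·(-1) + (0) + 2·(0) − (0) + (0) = -2
Net dimensions [M⁵ L⁻¹ T⁻⁹ I⁻²] ≠ [1] — not dimensionless.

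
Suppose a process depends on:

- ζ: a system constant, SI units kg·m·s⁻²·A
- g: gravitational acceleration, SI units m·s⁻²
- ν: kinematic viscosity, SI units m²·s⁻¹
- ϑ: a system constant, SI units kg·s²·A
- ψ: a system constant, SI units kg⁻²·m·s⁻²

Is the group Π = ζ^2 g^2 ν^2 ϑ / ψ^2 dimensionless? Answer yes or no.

no

Sum the exponent of each base dimension across the product:
  M: 2·[ζ]_M + 2·[g]_M + 2·[ν]_M + [ϑ]_M − 2·[ψ]_M = 2·(1) + 2·(0) + 2·(0) + (1) − 2·(-2) = 7
  L: 2·[ζ]_L + 2·[g]_L + 2·[ν]_L + [ϑ]_L − 2·[ψ]_L = 2·(1) + 2·(1) + 2·(2) + (0) − 2·(1) = 6
  T: 2·[ζ]_T + 2·[g]_T + 2·[ν]_T + [ϑ]_T − 2·[ψ]_T = 2·(-2) + 2·(-2) + 2·(-1) + (2) − 2·(-2) = -4
  I: 2·[ζ]_I + 2·[g]_I + 2·[ν]_I + [ϑ]_I − 2·[ψ]_I = 2·(1) + 2·(0) + 2·(0) + (1) − 2·(0) = 3
Net dimensions [M⁷ L⁶ T⁻⁴ I³] ≠ [1] — not dimensionless.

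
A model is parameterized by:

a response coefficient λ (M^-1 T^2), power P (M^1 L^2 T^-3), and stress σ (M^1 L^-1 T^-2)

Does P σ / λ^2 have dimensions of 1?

no

Sum the exponent of each base dimension across the product:
  M: −2·[λ]_M + [P]_M + [σ]_M = −2·(-1) + (1) + (1) = 4
  L: −2·[λ]_L + [P]_L + [σ]_L = −2·(0) + (2) + (-1) = 1
  T: −2·[λ]_T + [P]_T + [σ]_T = −2·(2) + (-3) + (-2) = -9
Net dimensions [M⁴ L T⁻⁹] ≠ [1] — not dimensionless.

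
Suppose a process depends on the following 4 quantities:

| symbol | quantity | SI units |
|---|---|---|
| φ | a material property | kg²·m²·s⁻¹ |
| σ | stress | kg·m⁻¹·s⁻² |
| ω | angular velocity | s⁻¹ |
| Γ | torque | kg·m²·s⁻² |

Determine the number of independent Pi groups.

There are 4 variables and 3 base dimensions (M, L, T).
The dimension matrix has rank 3.
Independent dimensionless groups: 4 − 3 = 1.

1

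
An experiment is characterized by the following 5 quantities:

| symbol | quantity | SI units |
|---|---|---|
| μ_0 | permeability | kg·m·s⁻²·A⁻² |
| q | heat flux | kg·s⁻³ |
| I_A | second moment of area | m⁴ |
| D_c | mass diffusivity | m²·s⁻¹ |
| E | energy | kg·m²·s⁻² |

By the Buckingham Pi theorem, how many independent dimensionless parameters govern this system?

There are 5 variables and 4 base dimensions (M, L, T, I).
The dimension matrix has rank 4.
Independent dimensionless groups: 5 − 4 = 1.

1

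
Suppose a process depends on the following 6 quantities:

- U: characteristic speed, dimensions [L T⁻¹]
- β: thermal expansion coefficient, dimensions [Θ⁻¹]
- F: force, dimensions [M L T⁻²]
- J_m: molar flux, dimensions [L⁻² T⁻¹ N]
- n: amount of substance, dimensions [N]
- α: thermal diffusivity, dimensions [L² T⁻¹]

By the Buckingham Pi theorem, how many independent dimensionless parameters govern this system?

There are 6 variables and 5 base dimensions (M, L, T, Θ, N).
The dimension matrix has rank 5.
Independent dimensionless groups: 6 − 5 = 1.

1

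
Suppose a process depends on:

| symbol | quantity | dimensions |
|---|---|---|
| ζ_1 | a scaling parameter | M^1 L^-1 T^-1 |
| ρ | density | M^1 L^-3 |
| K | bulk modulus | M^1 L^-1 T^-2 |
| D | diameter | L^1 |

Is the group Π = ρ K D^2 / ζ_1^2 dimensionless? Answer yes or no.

Sum the exponent of each base dimension across the product:
  M: −2·[ζ_1]_M + [ρ]_M + [K]_M + 2·[D]_M = −2·(1) + (1) + (1) + 2·(0) = 0
  L: −2·[ζ_1]_L + [ρ]_L + [K]_L + 2·[D]_L = −2·(-1) + (-3) + (-1) + 2·(1) = 0
  T: −2·[ζ_1]_T + [ρ]_T + [K]_T + 2·[D]_T = −2·(-1) + (0) + (-2) + 2·(0) = 0
All base exponents vanish — dimensionless.

yes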